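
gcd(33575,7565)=85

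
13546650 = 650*20841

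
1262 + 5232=6494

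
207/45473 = 207/45473=0.00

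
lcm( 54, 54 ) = 54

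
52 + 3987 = 4039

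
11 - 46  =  - 35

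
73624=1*73624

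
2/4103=2/4103 = 0.00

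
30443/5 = 6088 + 3/5=   6088.60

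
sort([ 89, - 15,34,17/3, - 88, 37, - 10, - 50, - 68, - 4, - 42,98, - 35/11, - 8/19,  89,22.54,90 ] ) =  [ - 88, - 68, - 50, - 42, - 15,  -  10,-4, - 35/11,-8/19, 17/3, 22.54,34 , 37,89, 89,90, 98 ]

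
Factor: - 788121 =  - 3^2*67^1*1307^1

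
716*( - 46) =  - 32936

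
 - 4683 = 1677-6360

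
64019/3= 64019/3= 21339.67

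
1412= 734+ 678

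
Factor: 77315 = 5^1 * 7^1*47^2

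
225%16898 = 225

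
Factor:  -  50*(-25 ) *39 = 48750 = 2^1*3^1*5^4*13^1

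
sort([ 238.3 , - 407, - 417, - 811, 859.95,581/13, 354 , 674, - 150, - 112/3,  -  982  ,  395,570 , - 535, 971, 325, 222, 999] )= [ - 982,-811, - 535, - 417, - 407 , - 150, - 112/3, 581/13, 222,238.3,325, 354, 395,  570 , 674,859.95, 971,999] 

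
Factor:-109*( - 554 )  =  60386 =2^1* 109^1 * 277^1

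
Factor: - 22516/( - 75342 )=26/87 = 2^1* 3^( - 1 ) * 13^1 * 29^ ( - 1 )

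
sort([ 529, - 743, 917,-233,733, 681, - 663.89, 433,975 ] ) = [ - 743, - 663.89, - 233,433,529, 681 , 733,  917, 975 ]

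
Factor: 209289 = 3^1*69763^1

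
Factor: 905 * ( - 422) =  - 2^1*5^1*181^1*211^1=- 381910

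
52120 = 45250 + 6870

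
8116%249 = 148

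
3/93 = 1/31 = 0.03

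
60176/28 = 2149 + 1/7 = 2149.14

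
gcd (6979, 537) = 1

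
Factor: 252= 2^2*3^2 *7^1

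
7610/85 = 1522/17=89.53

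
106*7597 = 805282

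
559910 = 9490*59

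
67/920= 67/920 = 0.07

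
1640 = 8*205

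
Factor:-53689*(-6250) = 2^1*5^5*53^1*1013^1= 335556250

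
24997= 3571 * 7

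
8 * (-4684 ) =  - 37472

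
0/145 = 0 = 0.00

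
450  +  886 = 1336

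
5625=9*625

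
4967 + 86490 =91457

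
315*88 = 27720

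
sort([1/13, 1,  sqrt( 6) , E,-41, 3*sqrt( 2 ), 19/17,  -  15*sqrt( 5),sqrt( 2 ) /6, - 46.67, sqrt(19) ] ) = [  -  46.67 , - 41,-15*sqrt(  5 ),1/13,sqrt(2 )/6,1,19/17, sqrt(  6 )  ,  E,  3*sqrt( 2 ), sqrt(19) ]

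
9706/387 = 25 + 31/387 = 25.08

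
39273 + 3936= 43209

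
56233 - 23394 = 32839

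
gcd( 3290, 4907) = 7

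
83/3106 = 83/3106 = 0.03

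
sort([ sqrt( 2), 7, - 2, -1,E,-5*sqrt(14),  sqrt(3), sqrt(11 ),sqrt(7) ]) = [-5*sqrt(14 ), - 2, - 1, sqrt(2 ),  sqrt( 3),  sqrt( 7),E,  sqrt(11 ),  7 ]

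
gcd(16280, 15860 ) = 20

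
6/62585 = 6/62585 =0.00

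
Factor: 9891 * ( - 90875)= -898844625 = - 3^2*5^3 *7^1*157^1*727^1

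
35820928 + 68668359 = 104489287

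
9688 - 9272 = 416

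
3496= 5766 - 2270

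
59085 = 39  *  1515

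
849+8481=9330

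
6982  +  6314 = 13296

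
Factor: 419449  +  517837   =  937286 = 2^1*7^1 *66949^1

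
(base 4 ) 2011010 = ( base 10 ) 8516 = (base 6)103232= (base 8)20504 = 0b10000101000100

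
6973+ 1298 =8271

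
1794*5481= 9832914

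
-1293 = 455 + -1748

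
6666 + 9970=16636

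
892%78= 34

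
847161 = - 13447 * ( - 63)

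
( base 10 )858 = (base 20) 22I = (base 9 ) 1153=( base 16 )35a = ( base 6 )3550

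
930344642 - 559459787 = 370884855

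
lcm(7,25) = 175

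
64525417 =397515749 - 332990332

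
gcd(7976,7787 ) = 1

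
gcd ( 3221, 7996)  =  1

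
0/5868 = 0 = 0.00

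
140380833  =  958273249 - 817892416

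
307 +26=333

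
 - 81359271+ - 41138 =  - 81400409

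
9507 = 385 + 9122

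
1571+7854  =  9425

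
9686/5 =1937 + 1/5 = 1937.20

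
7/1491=1/213 = 0.00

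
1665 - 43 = 1622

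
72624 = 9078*8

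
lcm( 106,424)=424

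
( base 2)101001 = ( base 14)2d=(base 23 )1I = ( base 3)1112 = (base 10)41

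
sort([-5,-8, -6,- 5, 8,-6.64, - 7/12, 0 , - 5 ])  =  [ - 8, - 6.64,  -  6, - 5, - 5, - 5, - 7/12,0,8 ] 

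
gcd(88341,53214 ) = 3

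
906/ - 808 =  - 2 + 355/404 = - 1.12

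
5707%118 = 43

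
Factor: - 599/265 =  - 5^(-1 )*53^( - 1)*599^1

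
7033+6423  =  13456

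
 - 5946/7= - 5946/7 = - 849.43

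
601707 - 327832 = 273875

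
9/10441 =9/10441 = 0.00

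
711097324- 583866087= 127231237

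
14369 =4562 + 9807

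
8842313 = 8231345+610968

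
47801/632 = 75 + 401/632=75.63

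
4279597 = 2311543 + 1968054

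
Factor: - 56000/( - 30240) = 2^1 *3^( - 3) * 5^2=50/27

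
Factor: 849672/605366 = 424836/302683  =  2^2 * 3^2*53^(-1 )*5711^( - 1)*11801^1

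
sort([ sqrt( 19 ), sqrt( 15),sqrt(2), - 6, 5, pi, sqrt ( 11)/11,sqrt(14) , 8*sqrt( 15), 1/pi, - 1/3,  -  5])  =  [ - 6, - 5, - 1/3,sqrt( 11 )/11, 1/pi,sqrt(2 ) , pi,sqrt ( 14 ),sqrt( 15),sqrt( 19 ), 5,8*sqrt( 15 )] 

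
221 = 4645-4424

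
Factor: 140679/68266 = 2^( - 1 )*3^2*7^2*107^( - 1 )  =  441/214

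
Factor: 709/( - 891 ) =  - 3^(-4) * 11^( - 1 )*709^1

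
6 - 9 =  - 3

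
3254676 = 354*9194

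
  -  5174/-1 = 5174/1=5174.00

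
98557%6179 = 5872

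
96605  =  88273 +8332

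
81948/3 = 27316  =  27316.00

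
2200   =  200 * 11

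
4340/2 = 2170 = 2170.00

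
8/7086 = 4/3543 = 0.00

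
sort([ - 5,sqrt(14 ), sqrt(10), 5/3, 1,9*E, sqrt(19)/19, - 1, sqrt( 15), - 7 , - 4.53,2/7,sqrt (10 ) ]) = [ - 7, - 5, - 4.53,- 1, sqrt(19)/19,2/7, 1 , 5/3,sqrt(10 ) , sqrt ( 10),  sqrt (14), sqrt( 15 ),9*E ]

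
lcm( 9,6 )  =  18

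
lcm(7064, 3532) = 7064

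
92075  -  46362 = 45713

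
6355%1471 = 471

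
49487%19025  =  11437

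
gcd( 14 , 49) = 7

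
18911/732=18911/732 = 25.83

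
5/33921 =5/33921 = 0.00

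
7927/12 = 660 + 7/12 = 660.58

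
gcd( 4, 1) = 1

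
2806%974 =858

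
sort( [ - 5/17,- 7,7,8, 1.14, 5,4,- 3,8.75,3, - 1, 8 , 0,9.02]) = [ - 7, - 3, - 1,  -  5/17,0, 1.14,3,4, 5,7, 8,  8,8.75,  9.02 ] 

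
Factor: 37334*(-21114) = - 2^2*3^3 * 11^1*17^1*23^1*1697^1 = - 788270076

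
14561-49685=-35124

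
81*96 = 7776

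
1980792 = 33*60024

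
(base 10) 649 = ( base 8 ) 1211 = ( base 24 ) 131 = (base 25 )10O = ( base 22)17b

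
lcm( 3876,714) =27132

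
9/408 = 3/136 = 0.02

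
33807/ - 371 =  - 33807/371 = - 91.12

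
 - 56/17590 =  - 28/8795=- 0.00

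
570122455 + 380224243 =950346698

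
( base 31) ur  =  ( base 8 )1675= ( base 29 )140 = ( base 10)957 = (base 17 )355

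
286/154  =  13/7= 1.86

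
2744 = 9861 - 7117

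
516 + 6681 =7197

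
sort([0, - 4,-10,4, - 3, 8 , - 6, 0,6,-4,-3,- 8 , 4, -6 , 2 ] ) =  [-10, - 8, - 6,-6, - 4,-4, - 3,-3,0,  0,  2, 4, 4,  6, 8 ] 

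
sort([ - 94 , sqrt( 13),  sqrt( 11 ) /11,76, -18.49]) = [ - 94, - 18.49,sqrt ( 11)/11,sqrt ( 13), 76] 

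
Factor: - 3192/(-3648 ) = 2^ ( - 3)*7^1= 7/8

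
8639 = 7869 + 770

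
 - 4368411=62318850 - 66687261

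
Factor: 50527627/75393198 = 2^( - 1 )*3^( - 2 ) * 17^( - 1) * 37^( - 1) * 6659^( - 1 )*50527627^1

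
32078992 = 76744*418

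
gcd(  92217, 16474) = 1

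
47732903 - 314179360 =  - 266446457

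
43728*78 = 3410784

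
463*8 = 3704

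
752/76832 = 47/4802 = 0.01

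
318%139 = 40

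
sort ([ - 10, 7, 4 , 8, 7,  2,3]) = [-10,2,3,4,7 , 7,8] 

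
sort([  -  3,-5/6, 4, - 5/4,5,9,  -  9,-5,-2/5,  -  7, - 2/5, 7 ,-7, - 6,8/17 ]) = [ - 9, - 7,-7, - 6, - 5,-3, - 5/4,  -  5/6 ,-2/5, - 2/5,8/17 , 4,5 , 7,9 ]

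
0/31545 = 0= 0.00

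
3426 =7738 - 4312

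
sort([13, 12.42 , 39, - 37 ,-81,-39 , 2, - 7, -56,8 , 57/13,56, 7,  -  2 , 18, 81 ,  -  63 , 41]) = [ - 81, - 63,-56, - 39, - 37 ,-7, - 2,2,57/13,  7, 8,12.42, 13,18, 39 , 41,56, 81]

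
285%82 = 39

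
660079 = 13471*49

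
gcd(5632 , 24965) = 1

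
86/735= 86/735 = 0.12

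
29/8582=29/8582 = 0.00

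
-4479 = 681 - 5160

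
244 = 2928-2684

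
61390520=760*80777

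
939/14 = 939/14  =  67.07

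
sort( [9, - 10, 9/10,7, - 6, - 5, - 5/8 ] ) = [-10, - 6,-5,- 5/8, 9/10,7,9]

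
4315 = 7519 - 3204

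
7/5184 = 7/5184  =  0.00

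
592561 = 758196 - 165635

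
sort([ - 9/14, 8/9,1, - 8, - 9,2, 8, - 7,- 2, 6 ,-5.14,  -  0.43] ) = [- 9,-8, - 7, - 5.14, - 2, - 9/14, - 0.43,8/9, 1 , 2,6,  8 ] 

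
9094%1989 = 1138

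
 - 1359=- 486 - 873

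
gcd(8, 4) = 4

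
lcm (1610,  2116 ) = 74060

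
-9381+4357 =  - 5024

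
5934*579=3435786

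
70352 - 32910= 37442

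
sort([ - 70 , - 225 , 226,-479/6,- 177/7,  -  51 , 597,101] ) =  [ - 225, - 479/6 ,-70, -51,  -  177/7 , 101 , 226,597]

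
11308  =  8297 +3011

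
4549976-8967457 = - 4417481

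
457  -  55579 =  - 55122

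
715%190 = 145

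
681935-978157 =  - 296222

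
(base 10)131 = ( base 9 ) 155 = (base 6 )335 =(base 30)4B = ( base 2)10000011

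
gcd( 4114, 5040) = 2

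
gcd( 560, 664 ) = 8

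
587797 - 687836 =-100039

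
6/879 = 2/293 = 0.01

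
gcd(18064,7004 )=4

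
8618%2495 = 1133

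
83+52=135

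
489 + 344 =833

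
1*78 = 78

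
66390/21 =3161 + 3/7  =  3161.43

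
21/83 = 21/83 =0.25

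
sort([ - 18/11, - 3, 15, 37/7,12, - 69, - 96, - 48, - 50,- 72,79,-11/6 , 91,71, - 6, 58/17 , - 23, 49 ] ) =[-96, - 72, - 69,-50, - 48, -23, - 6, - 3,-11/6, - 18/11,58/17,37/7,12,15,49,71,79,91]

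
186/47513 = 186/47513=0.00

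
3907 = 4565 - 658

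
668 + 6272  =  6940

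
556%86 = 40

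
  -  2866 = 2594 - 5460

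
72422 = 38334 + 34088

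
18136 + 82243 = 100379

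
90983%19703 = 12171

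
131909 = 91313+40596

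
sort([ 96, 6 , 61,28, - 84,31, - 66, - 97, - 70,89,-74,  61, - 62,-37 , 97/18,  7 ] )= [ - 97, - 84, - 74, - 70, - 66, - 62, - 37, 97/18,6,7,28,31,  61, 61, 89,96]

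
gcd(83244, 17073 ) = 21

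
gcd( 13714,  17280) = 2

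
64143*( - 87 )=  - 5580441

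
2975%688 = 223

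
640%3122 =640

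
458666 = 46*9971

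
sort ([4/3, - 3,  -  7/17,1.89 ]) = [  -  3,-7/17, 4/3,1.89]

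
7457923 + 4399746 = 11857669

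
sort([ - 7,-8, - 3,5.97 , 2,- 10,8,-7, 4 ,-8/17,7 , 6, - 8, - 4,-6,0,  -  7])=[-10, - 8,- 8, - 7,-7,-7,- 6,-4,- 3, - 8/17,0,2, 4, 5.97, 6, 7, 8] 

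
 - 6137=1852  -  7989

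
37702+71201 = 108903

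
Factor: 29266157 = 29266157^1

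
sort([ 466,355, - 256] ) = [-256 , 355 , 466 ]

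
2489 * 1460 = 3633940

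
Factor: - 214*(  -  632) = 135248 =2^4*79^1*107^1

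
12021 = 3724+8297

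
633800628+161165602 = 794966230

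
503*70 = 35210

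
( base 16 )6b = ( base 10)107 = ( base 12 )8B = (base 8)153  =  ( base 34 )35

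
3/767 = 3/767 = 0.00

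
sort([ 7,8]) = [7, 8]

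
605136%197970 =11226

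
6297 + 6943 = 13240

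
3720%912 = 72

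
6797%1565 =537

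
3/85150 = 3/85150=   0.00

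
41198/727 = 56 + 486/727 = 56.67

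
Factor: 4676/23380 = 5^( - 1 ) = 1/5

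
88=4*22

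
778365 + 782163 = 1560528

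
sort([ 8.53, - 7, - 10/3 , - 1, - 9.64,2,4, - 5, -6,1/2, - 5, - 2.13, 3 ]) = [ - 9.64,-7, - 6, - 5, - 5, - 10/3, - 2.13, - 1, 1/2,2, 3,4,8.53]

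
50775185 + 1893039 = 52668224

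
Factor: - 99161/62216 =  - 2^( - 3)*7^(  -  1 ) * 11^(- 1)*17^1*19^1*101^(-1)*307^1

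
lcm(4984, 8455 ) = 473480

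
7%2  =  1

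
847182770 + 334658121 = 1181840891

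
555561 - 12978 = 542583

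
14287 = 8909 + 5378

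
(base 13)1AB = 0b100110110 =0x136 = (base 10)310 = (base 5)2220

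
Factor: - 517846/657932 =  - 329/418=-2^(-1)*7^1*11^( - 1)*19^(-1 ) * 47^1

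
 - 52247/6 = - 52247/6 =-8707.83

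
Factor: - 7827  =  - 3^1*2609^1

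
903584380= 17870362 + 885714018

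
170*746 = 126820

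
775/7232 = 775/7232 = 0.11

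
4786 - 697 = 4089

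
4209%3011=1198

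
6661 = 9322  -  2661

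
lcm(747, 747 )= 747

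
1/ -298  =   -1/298 = -0.00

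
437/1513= 437/1513 = 0.29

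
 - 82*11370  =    -  932340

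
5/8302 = 5/8302 =0.00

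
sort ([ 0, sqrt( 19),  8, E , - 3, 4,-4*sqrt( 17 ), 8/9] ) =[ - 4*sqrt ( 17 ), - 3,  0, 8/9,E,4, sqrt( 19), 8]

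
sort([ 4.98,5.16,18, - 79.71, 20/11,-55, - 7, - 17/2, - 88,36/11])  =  [ - 88, - 79.71,  -  55,  -  17/2, - 7 , 20/11,36/11 , 4.98 , 5.16, 18]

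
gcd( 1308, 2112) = 12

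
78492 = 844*93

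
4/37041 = 4/37041 = 0.00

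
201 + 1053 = 1254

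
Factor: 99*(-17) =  - 3^2*11^1 * 17^1 = - 1683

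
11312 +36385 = 47697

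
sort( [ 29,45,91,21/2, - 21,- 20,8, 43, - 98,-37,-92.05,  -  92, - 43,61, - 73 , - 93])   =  [ - 98, - 93, - 92.05, - 92,-73, - 43, - 37, - 21, - 20, 8,21/2,29, 43,45, 61,91 ]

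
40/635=8/127 = 0.06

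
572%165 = 77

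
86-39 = 47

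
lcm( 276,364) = 25116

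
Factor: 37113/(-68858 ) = -2^ (  -  1)*3^1*89^1*139^1*34429^( - 1) 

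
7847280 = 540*14532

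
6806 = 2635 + 4171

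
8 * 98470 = 787760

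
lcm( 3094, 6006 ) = 102102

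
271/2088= 271/2088 = 0.13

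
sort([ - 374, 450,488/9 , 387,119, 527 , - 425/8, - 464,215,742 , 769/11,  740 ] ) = [ - 464 ,  -  374,-425/8,488/9 , 769/11, 119,215, 387,450,  527  ,  740, 742]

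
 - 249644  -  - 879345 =629701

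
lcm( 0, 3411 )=0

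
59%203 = 59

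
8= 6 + 2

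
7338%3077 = 1184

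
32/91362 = 16/45681 = 0.00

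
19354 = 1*19354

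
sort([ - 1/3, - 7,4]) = [ - 7, - 1/3, 4]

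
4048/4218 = 2024/2109=0.96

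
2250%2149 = 101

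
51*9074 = 462774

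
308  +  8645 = 8953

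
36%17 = 2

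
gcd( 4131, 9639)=1377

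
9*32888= 295992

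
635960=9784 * 65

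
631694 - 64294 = 567400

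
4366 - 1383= 2983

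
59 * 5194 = 306446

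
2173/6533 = 2173/6533 =0.33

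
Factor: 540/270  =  2= 2^1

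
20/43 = 20/43 = 0.47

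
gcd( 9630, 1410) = 30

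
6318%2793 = 732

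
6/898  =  3/449= 0.01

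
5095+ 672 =5767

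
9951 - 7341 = 2610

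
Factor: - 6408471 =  - 3^1 * 2136157^1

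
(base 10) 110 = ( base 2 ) 1101110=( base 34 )38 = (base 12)92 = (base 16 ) 6e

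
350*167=58450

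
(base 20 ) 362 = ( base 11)AA2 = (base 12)922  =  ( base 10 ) 1322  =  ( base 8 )2452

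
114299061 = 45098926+69200135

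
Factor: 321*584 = 187464=2^3*3^1*73^1*107^1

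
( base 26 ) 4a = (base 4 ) 1302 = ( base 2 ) 1110010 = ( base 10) 114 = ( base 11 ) A4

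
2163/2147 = 1 + 16/2147  =  1.01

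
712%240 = 232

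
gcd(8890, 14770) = 70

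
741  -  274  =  467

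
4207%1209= 580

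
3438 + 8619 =12057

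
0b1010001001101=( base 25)87M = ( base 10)5197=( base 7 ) 21103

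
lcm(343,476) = 23324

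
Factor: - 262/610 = -5^( - 1 )*61^( - 1) * 131^1 =- 131/305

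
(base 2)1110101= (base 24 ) 4l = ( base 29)41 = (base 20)5H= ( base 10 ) 117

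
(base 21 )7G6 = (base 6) 23513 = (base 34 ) 2wt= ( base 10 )3429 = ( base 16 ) d65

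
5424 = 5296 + 128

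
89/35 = 2 + 19/35 = 2.54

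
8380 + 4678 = 13058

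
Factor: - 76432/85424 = - 17^1*19^( - 1) =- 17/19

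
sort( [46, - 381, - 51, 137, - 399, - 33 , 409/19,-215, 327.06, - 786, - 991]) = [ - 991,-786,-399,-381,  -  215,-51,-33,  409/19, 46, 137, 327.06 ] 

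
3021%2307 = 714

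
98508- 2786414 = -2687906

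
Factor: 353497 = 83^1*4259^1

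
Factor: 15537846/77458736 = 7768923/38729368  =  2^( - 3)*3^1*313^(  -  1)*15467^ ( - 1)*2589641^1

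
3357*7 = 23499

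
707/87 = 707/87= 8.13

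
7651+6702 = 14353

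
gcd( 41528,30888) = 8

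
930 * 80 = 74400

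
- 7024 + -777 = -7801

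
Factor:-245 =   -  5^1*7^2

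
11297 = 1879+9418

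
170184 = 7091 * 24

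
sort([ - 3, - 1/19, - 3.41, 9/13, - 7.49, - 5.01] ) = [ - 7.49, - 5.01, - 3.41, - 3, - 1/19,9/13 ] 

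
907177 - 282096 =625081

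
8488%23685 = 8488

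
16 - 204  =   - 188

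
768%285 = 198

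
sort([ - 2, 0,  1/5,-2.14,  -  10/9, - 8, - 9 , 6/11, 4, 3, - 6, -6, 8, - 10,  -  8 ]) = [ - 10, -9 , - 8, - 8, - 6,-6,-2.14 , - 2, - 10/9, 0, 1/5,6/11, 3, 4, 8 ] 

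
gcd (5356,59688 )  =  4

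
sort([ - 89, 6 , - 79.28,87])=[ - 89 ,-79.28, 6, 87]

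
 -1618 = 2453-4071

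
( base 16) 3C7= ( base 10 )967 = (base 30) 127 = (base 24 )1G7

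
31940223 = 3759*8497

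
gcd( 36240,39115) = 5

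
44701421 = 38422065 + 6279356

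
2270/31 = 73 + 7/31 = 73.23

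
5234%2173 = 888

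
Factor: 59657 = 13^2* 353^1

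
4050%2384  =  1666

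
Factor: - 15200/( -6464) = 2^( - 1 )*5^2*19^1*101^( - 1 )=475/202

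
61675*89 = 5489075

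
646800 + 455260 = 1102060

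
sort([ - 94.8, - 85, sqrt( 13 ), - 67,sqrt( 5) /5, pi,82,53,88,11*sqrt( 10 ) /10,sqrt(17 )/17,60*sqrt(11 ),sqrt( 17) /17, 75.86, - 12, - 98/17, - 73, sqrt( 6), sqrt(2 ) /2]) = [ - 94.8, - 85,-73,-67 ,-12,-98/17,  sqrt ( 17) /17, sqrt(17) /17,sqrt( 5 )/5,sqrt( 2) /2,sqrt(6),pi,11*sqrt( 10 )/10,sqrt( 13), 53, 75.86,82,88,60*sqrt(11)]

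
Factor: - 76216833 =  - 3^2*7^1 * 11^1*109^1*1009^1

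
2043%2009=34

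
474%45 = 24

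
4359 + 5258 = 9617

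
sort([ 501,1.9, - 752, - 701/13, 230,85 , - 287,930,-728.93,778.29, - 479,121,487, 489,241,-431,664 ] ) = [-752, - 728.93, - 479, - 431, - 287, - 701/13, 1.9,85, 121, 230,  241,487, 489, 501 , 664,778.29 , 930 ]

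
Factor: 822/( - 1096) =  - 2^( - 2)*3^1 = - 3/4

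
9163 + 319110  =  328273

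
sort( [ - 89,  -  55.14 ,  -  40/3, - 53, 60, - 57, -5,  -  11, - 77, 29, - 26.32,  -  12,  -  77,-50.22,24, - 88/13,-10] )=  [-89, -77,- 77, - 57,  -  55.14, - 53,-50.22, - 26.32, - 40/3,-12, - 11,-10,-88/13, - 5, 24 , 29, 60]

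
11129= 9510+1619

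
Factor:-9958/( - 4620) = 2^( - 1 )*3^( - 1 )*5^ (  -  1)*7^(-1)*11^( - 1 )*13^1*  383^1 = 4979/2310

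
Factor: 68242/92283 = 2^1*3^( - 1)*19^( - 1 )*149^1*229^1*1619^( - 1) 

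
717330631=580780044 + 136550587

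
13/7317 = 13/7317 = 0.00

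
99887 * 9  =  898983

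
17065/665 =25 + 88/133 = 25.66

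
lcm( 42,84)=84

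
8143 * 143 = 1164449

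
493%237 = 19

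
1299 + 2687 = 3986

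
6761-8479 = -1718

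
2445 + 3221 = 5666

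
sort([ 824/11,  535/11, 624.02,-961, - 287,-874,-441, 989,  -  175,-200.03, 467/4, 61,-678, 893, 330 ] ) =[ - 961,  -  874, - 678,-441  ,-287,-200.03,-175, 535/11, 61,824/11,467/4,330 , 624.02, 893, 989]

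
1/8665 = 1/8665 = 0.00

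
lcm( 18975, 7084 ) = 531300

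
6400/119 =53+93/119 =53.78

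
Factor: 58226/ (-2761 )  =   - 2^1*7^1*11^ ( - 1 )* 251^( - 1)* 4159^1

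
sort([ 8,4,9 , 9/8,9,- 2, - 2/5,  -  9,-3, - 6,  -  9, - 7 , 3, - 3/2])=[ - 9,-9,-7, - 6, -3, - 2, - 3/2,  -  2/5, 9/8 , 3,4, 8,9, 9 ]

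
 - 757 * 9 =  - 6813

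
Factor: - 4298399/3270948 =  - 2^ ( - 2)*3^ ( - 1 ) * 7^1 * 17^1*37^( - 1)*41^1*53^( - 1)*139^( - 1)  *  881^1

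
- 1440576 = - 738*1952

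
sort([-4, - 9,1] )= [ - 9, - 4,  1 ] 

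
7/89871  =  7/89871=0.00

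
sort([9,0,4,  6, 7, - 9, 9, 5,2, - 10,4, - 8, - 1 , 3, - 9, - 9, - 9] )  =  [ - 10,-9, - 9, - 9, - 9,-8, - 1,0,2,3, 4, 4, 5,6,7  ,  9,9]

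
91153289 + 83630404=174783693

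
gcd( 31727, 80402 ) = 1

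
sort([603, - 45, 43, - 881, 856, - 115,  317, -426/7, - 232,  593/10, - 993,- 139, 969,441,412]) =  [- 993,-881, - 232,- 139, - 115, - 426/7,-45,43,  593/10,  317, 412,  441,  603 , 856,969 ]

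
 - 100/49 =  - 100/49  =  - 2.04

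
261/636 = 87/212 =0.41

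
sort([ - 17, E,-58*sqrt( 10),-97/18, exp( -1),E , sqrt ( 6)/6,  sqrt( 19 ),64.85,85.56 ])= [-58* sqrt( 10 ),-17 ,-97/18,exp(  -  1),sqrt ( 6)/6 , E, E  ,  sqrt( 19), 64.85,85.56 ]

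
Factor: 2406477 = 3^1*802159^1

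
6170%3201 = 2969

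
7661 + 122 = 7783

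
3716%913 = 64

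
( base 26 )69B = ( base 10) 4301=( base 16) 10cd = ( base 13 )1C5B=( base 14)17D3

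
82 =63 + 19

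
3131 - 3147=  - 16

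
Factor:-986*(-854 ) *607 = 511120708 =2^2*7^1*17^1*29^1*61^1*607^1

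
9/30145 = 9/30145=0.00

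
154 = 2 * 77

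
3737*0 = 0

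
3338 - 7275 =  - 3937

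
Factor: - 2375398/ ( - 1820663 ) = 2^1*13^( - 1 )*43^( -1) * 3257^ ( - 1 ) * 1187699^1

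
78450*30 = 2353500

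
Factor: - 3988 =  - 2^2 *997^1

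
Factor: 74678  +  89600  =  164278 = 2^1*82139^1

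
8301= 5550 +2751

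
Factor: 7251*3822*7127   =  2^1 * 3^2*7^2*13^1*2417^1*7127^1 = 197512845894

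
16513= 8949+7564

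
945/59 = 16 + 1/59 = 16.02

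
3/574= 3/574  =  0.01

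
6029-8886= - 2857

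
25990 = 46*565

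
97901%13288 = 4885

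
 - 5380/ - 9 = 5380/9 = 597.78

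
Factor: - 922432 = - 2^6* 7^1*29^1*71^1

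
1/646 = 1/646=0.00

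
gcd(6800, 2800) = 400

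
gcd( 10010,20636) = 154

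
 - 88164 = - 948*93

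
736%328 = 80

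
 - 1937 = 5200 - 7137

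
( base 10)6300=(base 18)1180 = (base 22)D08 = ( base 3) 22122100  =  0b1100010011100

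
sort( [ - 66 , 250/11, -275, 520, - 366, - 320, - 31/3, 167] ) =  [ - 366,-320, - 275, - 66,  -  31/3,250/11, 167, 520]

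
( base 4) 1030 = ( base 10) 76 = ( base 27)2m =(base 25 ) 31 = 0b1001100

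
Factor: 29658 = 2^1*3^1*4943^1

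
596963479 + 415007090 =1011970569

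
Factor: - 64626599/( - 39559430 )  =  2^ ( - 1)*5^( -1 )*31^1*47^( -1 ) *73^( - 1)*137^1*1153^(- 1 ) * 15217^1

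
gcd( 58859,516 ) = 1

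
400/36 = 11 + 1/9 = 11.11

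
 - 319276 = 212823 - 532099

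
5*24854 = 124270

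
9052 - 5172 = 3880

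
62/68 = 31/34 = 0.91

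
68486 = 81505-13019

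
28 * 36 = 1008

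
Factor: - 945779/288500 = - 2^ ( - 2 )*5^( - 3)*31^1*577^( - 1) * 30509^1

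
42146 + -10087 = 32059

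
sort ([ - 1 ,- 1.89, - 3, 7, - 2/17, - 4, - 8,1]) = [ - 8, - 4,-3, - 1.89, -1 , - 2/17, 1, 7] 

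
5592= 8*699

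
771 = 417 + 354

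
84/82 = 42/41 = 1.02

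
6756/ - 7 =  - 6756/7 =- 965.14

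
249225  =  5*49845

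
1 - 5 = - 4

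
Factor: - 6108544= - 2^7 * 13^1*3671^1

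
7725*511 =3947475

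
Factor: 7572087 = 3^2*37^1 * 22739^1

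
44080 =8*5510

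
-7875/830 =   -  1575/166  =  - 9.49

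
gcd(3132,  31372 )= 4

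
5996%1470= 116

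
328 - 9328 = -9000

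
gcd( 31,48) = 1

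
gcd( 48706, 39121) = 71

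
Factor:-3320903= -109^1*30467^1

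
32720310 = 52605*622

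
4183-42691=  - 38508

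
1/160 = 1/160 = 0.01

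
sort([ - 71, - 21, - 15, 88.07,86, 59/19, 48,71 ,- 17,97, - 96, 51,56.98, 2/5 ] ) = [-96, - 71 , - 21,  -  17 , - 15,2/5, 59/19,48,51,  56.98, 71, 86,88.07, 97 ] 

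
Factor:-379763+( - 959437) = -2^6*3^3*5^2 *31^1 =-1339200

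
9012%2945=177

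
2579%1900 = 679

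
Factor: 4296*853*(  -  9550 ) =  - 34995860400 =- 2^4*3^1* 5^2*179^1*191^1*853^1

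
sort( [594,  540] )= [540, 594] 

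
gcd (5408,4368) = 208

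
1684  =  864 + 820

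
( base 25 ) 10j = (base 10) 644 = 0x284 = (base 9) 785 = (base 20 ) 1C4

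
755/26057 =755/26057  =  0.03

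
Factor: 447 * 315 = 3^3 *5^1*7^1*149^1 =140805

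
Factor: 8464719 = 3^1 * 2821573^1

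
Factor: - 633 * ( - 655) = 414615 = 3^1*5^1*131^1 * 211^1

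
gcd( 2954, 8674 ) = 2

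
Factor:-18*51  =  -2^1*3^3*17^1 = - 918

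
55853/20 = 2792 + 13/20  =  2792.65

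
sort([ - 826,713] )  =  [ - 826,713 ] 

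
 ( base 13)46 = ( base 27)24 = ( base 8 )72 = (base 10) 58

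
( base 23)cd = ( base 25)BE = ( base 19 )F4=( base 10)289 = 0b100100001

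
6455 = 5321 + 1134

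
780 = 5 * 156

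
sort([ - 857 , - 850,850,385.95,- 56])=[ - 857 , - 850,-56,385.95, 850]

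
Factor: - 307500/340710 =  -250/277 = - 2^1*5^3*277^ ( - 1)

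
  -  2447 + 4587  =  2140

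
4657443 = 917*5079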